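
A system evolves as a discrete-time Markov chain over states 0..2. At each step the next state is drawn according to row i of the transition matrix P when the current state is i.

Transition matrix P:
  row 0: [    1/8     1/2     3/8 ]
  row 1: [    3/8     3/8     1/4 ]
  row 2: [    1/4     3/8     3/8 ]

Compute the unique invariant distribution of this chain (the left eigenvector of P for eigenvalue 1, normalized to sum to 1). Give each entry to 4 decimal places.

Balance equations π_j = Σ_i π_i·P[i][j]:
  π_0 = 1/8·π_0 + 3/8·π_1 + 1/4·π_2
  π_1 = 1/2·π_0 + 3/8·π_1 + 3/8·π_2
  normalize: π_0 + π_1 + π_2 = 1
Solving the linear system gives exactly π = [19/71, 29/71, 23/71].

π = [0.2676, 0.4085, 0.3239]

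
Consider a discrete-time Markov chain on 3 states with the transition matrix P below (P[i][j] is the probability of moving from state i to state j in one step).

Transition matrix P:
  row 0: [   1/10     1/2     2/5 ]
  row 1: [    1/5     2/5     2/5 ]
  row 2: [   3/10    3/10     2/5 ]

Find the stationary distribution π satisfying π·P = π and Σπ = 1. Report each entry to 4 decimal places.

π = [0.2182, 0.3818, 0.4000]

Balance equations π_j = Σ_i π_i·P[i][j]:
  π_0 = 1/10·π_0 + 1/5·π_1 + 3/10·π_2
  π_1 = 1/2·π_0 + 2/5·π_1 + 3/10·π_2
  normalize: π_0 + π_1 + π_2 = 1
Solving the linear system gives exactly π = [12/55, 21/55, 2/5].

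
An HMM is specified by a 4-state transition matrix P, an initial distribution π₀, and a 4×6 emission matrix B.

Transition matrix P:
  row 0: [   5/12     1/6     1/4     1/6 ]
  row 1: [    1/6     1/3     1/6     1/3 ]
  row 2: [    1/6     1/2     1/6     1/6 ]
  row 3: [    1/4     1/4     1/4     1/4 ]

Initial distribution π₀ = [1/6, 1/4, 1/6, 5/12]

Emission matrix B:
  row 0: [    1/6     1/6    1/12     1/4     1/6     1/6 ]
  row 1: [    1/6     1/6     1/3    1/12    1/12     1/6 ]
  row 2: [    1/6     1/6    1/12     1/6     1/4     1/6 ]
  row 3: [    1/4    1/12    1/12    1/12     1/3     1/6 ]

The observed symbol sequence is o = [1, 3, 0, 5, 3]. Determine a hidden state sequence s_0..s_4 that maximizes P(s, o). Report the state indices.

path = [0, 0, 0, 0, 0]

t=0: δ = [2.778e-02, 4.167e-02, 2.778e-02, 3.472e-02]  (obs o_0=1)
t=1: δ = [2.894e-03, 1.157e-03, 1.447e-03, 1.157e-03]  ψ = [0, 1, 3, 1]  (obs o_1=3)
t=2: δ = [2.009e-04, 1.206e-04, 1.206e-04, 1.206e-04]  ψ = [0, 2, 0, 0]  (obs o_2=0)
t=3: δ = [1.395e-05, 1.005e-05, 8.372e-06, 6.698e-06]  ψ = [0, 2, 0, 1]  (obs o_3=5)
t=4: δ = [1.454e-06, 3.489e-07, 5.814e-07, 2.791e-07]  ψ = [0, 2, 0, 1]  (obs o_4=3)
backtrack: best end state = 0; path = [0, 0, 0, 0, 0]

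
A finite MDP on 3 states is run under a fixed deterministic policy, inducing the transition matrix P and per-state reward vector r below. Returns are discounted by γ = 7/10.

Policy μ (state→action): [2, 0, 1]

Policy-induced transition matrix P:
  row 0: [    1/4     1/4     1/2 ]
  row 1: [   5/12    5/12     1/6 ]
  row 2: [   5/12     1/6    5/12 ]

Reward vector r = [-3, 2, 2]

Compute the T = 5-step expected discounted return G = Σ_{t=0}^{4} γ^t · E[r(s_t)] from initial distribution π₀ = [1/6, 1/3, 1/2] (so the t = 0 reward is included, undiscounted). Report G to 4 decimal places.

t=0: π = [0.1667, 0.3333, 0.5000], E[r] = 1.1667, γ^t·E[r] = 1.166667, running G = 1.166667
t=1: π = [0.3889, 0.2639, 0.3472], E[r] = 0.0556, γ^t·E[r] = 0.038889, running G = 1.205556
t=2: π = [0.3519, 0.2650, 0.3831], E[r] = 0.2407, γ^t·E[r] = 0.117963, running G = 1.323519
t=3: π = [0.3580, 0.2622, 0.3797], E[r] = 0.2099, γ^t·E[r] = 0.071988, running G = 1.395506
t=4: π = [0.3570, 0.2621, 0.3809], E[r] = 0.2150, γ^t·E[r] = 0.051626, running G = 1.447133

G = 1.4471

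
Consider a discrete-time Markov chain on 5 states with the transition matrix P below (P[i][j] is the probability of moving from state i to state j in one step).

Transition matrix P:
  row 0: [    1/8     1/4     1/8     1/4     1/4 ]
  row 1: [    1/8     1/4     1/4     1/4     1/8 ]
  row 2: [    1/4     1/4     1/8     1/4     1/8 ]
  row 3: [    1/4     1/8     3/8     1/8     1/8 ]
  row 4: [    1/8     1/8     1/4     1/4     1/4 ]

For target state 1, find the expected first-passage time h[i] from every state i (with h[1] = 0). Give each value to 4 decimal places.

h = [5.0595, 0.0000, 4.9816, 5.5351, 5.6822]

First-step conditioning: h[1] = 0; for i ≠ 1, h[i] = 1 + Σ_k P[i][k]·h[k].
  h[0] = 1 + 1/8·h[0] + 1/8·h[2] + 1/4·h[3] + 1/4·h[4]
  h[2] = 1 + 1/4·h[0] + 1/8·h[2] + 1/4·h[3] + 1/8·h[4]
  h[3] = 1 + 1/4·h[0] + 3/8·h[2] + 1/8·h[3] + 1/8·h[4]
  h[4] = 1 + 1/8·h[0] + 1/4·h[2] + 1/4·h[3] + 1/4·h[4]
Solving the 4×4 linear system over states ≠ 1 gives exactly h = [936/185, 0, 4608/925, 1024/185, 5256/925] (h[1] = 0 is the target).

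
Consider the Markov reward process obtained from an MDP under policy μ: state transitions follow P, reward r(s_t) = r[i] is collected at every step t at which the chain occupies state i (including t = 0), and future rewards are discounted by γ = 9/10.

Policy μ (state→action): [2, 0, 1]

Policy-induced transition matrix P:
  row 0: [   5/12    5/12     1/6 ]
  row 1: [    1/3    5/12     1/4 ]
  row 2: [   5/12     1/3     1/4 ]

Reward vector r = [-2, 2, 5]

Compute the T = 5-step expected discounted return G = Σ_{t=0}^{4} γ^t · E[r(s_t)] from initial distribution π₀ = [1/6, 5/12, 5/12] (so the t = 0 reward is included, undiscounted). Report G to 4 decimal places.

t=0: π = [0.1667, 0.4167, 0.4167], E[r] = 2.5833, γ^t·E[r] = 2.583333, running G = 2.583333
t=1: π = [0.3819, 0.3819, 0.2361], E[r] = 1.1806, γ^t·E[r] = 1.062500, running G = 3.645833
t=2: π = [0.3848, 0.3970, 0.2182], E[r] = 1.1152, γ^t·E[r] = 0.903281, running G = 4.549115
t=3: π = [0.3836, 0.3985, 0.2179], E[r] = 1.1195, γ^t·E[r] = 0.816082, running G = 5.365197
t=4: π = [0.3835, 0.3985, 0.2180], E[r] = 1.1203, γ^t·E[r] = 0.735006, running G = 6.100203

G = 6.1002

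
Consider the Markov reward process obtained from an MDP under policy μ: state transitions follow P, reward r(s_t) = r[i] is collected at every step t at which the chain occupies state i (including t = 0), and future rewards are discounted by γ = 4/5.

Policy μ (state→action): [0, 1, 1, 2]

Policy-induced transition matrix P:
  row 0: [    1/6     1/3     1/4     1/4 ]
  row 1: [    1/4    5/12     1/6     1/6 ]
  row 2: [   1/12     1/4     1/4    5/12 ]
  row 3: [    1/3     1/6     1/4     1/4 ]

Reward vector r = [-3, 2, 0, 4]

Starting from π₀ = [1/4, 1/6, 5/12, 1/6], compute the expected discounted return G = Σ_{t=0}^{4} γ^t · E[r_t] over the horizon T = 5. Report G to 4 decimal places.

G = 2.8046

t=0: π = [0.2500, 0.1667, 0.4167, 0.1667], E[r] = 0.2500, γ^t·E[r] = 0.250000, running G = 0.250000
t=1: π = [0.1736, 0.2847, 0.2361, 0.3056], E[r] = 1.2708, γ^t·E[r] = 1.016667, running G = 1.266667
t=2: π = [0.2216, 0.2865, 0.2263, 0.2656], E[r] = 0.9705, γ^t·E[r] = 0.621111, running G = 1.887778
t=3: π = [0.2160, 0.2941, 0.2261, 0.2638], E[r] = 0.9957, γ^t·E[r] = 0.509778, running G = 2.397556
t=4: π = [0.2163, 0.2950, 0.2255, 0.2632], E[r] = 0.9939, γ^t·E[r] = 0.407086, running G = 2.804642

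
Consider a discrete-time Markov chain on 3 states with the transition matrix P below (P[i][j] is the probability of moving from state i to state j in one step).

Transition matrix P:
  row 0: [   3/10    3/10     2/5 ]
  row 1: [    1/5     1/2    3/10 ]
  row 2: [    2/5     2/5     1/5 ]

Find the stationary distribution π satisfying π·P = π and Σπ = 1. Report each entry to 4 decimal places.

Balance equations π_j = Σ_i π_i·P[i][j]:
  π_0 = 3/10·π_0 + 1/5·π_1 + 2/5·π_2
  π_1 = 3/10·π_0 + 1/2·π_1 + 2/5·π_2
  normalize: π_0 + π_1 + π_2 = 1
Solving the linear system gives exactly π = [28/97, 40/97, 29/97].

π = [0.2887, 0.4124, 0.2990]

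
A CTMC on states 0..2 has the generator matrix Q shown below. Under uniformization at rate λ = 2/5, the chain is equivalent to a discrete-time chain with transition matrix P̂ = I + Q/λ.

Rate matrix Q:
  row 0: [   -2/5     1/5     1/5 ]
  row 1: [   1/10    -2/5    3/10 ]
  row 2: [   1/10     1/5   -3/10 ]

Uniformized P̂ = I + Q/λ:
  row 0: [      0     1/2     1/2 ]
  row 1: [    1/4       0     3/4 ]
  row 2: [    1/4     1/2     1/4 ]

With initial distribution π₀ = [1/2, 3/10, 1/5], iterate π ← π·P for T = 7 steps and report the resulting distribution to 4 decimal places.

π = [0.2000, 0.3336, 0.4664]

t=0: π = [0.5000, 0.3000, 0.2000]
t=1: π = [0.1250, 0.3500, 0.5250]
t=2: π = [0.2188, 0.3250, 0.4563]
t=3: π = [0.1953, 0.3375, 0.4672]
t=4: π = [0.2012, 0.3313, 0.4676]
t=5: π = [0.1997, 0.3344, 0.4659]
t=6: π = [0.2001, 0.3328, 0.4671]
t=7: π = [0.2000, 0.3336, 0.4664]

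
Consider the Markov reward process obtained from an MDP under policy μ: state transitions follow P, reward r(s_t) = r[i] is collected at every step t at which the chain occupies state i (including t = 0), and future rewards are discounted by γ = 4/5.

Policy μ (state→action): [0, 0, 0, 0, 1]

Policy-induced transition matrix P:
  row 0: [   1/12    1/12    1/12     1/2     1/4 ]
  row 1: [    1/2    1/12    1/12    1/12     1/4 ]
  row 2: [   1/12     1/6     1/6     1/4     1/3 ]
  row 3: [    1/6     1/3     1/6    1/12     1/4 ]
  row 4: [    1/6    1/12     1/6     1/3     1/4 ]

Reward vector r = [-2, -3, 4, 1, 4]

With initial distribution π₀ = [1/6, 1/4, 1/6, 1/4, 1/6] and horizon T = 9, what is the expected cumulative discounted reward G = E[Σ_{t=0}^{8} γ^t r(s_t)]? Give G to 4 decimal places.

t=0: π = [0.1667, 0.2500, 0.1667, 0.2500, 0.1667], E[r] = 0.5000, γ^t·E[r] = 0.500000, running G = 0.500000
t=1: π = [0.2222, 0.1597, 0.1319, 0.2222, 0.2639], E[r] = 0.8819, γ^t·E[r] = 0.705556, running G = 1.205556
t=2: π = [0.1904, 0.1499, 0.1348, 0.2639, 0.2610], E[r] = 1.0168, γ^t·E[r] = 0.650741, running G = 1.856296
t=3: π = [0.1895, 0.1605, 0.1383, 0.2504, 0.2612], E[r] = 0.9879, γ^t·E[r] = 0.505802, running G = 2.362099
t=4: π = [0.1929, 0.1575, 0.1375, 0.2507, 0.2615], E[r] = 0.9887, γ^t·E[r] = 0.404953, running G = 2.767052
t=5: π = [0.1916, 0.1575, 0.1375, 0.2520, 0.2615], E[r] = 0.9921, γ^t·E[r] = 0.325091, running G = 3.092143
t=6: π = [0.1917, 0.1578, 0.1376, 0.2515, 0.2615], E[r] = 0.9908, γ^t·E[r] = 0.259724, running G = 3.351867
t=7: π = [0.1918, 0.1577, 0.1375, 0.2515, 0.2615], E[r] = 0.9909, γ^t·E[r] = 0.207809, running G = 3.559676
t=8: π = [0.1918, 0.1577, 0.1375, 0.2515, 0.2615], E[r] = 0.9910, γ^t·E[r] = 0.166262, running G = 3.725938

G = 3.7259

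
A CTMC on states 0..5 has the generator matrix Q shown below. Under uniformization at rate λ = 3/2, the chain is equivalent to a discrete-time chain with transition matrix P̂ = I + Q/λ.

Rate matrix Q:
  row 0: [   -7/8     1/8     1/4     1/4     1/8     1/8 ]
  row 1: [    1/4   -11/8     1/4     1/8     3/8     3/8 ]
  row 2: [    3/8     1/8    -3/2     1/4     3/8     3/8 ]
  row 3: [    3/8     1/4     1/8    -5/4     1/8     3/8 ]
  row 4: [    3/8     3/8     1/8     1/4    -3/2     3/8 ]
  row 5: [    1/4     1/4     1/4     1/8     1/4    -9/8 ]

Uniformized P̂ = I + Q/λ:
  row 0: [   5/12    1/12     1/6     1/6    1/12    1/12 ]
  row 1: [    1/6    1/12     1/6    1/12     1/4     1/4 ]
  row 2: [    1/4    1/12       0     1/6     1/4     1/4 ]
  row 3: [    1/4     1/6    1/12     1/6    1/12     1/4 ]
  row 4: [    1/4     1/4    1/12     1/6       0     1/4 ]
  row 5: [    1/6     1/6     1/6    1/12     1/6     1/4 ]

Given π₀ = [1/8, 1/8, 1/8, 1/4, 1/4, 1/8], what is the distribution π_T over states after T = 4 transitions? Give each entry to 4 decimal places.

π = [0.2657, 0.1342, 0.1236, 0.1382, 0.1324, 0.2059]

t=0: π = [0.1250, 0.1250, 0.1250, 0.2500, 0.2500, 0.1250]
t=1: π = [0.2500, 0.1563, 0.1042, 0.1458, 0.1146, 0.2292]
t=2: π = [0.2595, 0.1337, 0.1276, 0.1345, 0.1363, 0.2083]
t=3: π = [0.2648, 0.1346, 0.1228, 0.1382, 0.1329, 0.2067]
t=4: π = [0.2657, 0.1342, 0.1236, 0.1382, 0.1324, 0.2059]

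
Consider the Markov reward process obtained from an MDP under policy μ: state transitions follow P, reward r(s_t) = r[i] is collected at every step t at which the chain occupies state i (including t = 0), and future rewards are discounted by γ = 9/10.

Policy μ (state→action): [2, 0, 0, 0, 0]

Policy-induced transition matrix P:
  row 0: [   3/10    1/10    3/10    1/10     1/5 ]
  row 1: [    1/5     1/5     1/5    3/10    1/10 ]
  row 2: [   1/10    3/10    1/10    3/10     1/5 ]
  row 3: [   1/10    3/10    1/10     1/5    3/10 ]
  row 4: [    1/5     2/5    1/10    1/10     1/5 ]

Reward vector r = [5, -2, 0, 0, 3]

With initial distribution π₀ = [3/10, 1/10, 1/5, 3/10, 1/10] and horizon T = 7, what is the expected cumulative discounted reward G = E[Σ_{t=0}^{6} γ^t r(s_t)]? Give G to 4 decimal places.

G = 5.8088

t=0: π = [0.3000, 0.1000, 0.2000, 0.3000, 0.1000], E[r] = 1.6000, γ^t·E[r] = 1.600000, running G = 1.600000
t=1: π = [0.1800, 0.2400, 0.1700, 0.1900, 0.2200], E[r] = 1.0800, γ^t·E[r] = 0.972000, running G = 2.572000
t=2: π = [0.1820, 0.2620, 0.1600, 0.2010, 0.1950], E[r] = 0.9710, γ^t·E[r] = 0.786510, running G = 3.358510
t=3: π = [0.1821, 0.2569, 0.1626, 0.2045, 0.1939], E[r] = 0.9784, γ^t·E[r] = 0.713254, running G = 4.071764
t=4: π = [0.1815, 0.2573, 0.1621, 0.2044, 0.1948], E[r] = 0.9772, γ^t·E[r] = 0.641154, running G = 4.712918
t=5: π = [0.1815, 0.2574, 0.1620, 0.2043, 0.1947], E[r] = 0.9767, γ^t·E[r] = 0.576758, running G = 5.289676
t=6: π = [0.1815, 0.2574, 0.1620, 0.2043, 0.1947], E[r] = 0.9768, γ^t·E[r] = 0.519107, running G = 5.808782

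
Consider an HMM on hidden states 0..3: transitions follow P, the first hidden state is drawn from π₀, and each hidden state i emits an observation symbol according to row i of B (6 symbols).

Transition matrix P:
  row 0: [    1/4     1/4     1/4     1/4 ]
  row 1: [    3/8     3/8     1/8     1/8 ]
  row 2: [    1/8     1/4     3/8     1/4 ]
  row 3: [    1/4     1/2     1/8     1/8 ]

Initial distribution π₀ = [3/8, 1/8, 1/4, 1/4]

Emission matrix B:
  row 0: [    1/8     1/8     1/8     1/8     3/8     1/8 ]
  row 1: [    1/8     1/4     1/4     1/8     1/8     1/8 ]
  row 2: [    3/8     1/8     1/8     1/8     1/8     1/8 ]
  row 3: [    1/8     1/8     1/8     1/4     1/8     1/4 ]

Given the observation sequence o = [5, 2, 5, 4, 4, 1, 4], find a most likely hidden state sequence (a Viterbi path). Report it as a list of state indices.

path = [3, 1, 1, 0, 0, 1, 0]

t=0: δ = [4.688e-02, 1.562e-02, 3.125e-02, 6.250e-02]  (obs o_0=5)
t=1: δ = [1.953e-03, 7.812e-03, 1.465e-03, 1.465e-03]  ψ = [3, 3, 0, 0]  (obs o_1=2)
t=2: δ = [3.662e-04, 3.662e-04, 1.221e-04, 2.441e-04]  ψ = [1, 1, 1, 1]  (obs o_2=5)
t=3: δ = [5.150e-05, 1.717e-05, 1.144e-05, 1.144e-05]  ψ = [1, 1, 0, 0]  (obs o_3=4)
t=4: δ = [4.828e-06, 1.609e-06, 1.609e-06, 1.609e-06]  ψ = [0, 0, 0, 0]  (obs o_4=4)
t=5: δ = [1.509e-07, 3.017e-07, 1.509e-07, 1.509e-07]  ψ = [0, 0, 0, 0]  (obs o_5=1)
t=6: δ = [4.243e-08, 1.414e-08, 7.072e-09, 4.715e-09]  ψ = [1, 1, 2, 0]  (obs o_6=4)
backtrack: best end state = 0; path = [3, 1, 1, 0, 0, 1, 0]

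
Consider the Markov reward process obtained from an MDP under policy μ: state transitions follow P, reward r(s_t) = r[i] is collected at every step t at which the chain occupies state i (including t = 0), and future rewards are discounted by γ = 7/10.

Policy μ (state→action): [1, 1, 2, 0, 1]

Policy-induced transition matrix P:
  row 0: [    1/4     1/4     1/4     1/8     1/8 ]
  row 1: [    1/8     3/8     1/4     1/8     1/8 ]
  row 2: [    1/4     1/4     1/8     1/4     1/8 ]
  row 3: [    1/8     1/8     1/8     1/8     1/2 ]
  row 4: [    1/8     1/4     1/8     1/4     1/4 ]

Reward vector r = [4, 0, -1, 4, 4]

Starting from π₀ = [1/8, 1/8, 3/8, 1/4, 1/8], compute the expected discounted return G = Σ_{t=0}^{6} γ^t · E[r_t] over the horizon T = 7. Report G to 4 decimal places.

G = 6.0401

t=0: π = [0.1250, 0.1250, 0.3750, 0.2500, 0.1250], E[r] = 1.6250, γ^t·E[r] = 1.625000, running G = 1.625000
t=1: π = [0.1875, 0.2344, 0.1563, 0.1875, 0.2344], E[r] = 2.2813, γ^t·E[r] = 1.596875, running G = 3.221875
t=2: π = [0.1680, 0.2559, 0.1777, 0.1738, 0.2246], E[r] = 2.0879, γ^t·E[r] = 1.023066, running G = 4.244941
t=3: π = [0.1682, 0.2603, 0.1780, 0.1753, 0.2183], E[r] = 2.0691, γ^t·E[r] = 0.709698, running G = 4.954640
t=4: π = [0.1683, 0.2606, 0.1786, 0.1745, 0.2180], E[r] = 2.0647, γ^t·E[r] = 0.495741, running G = 5.450381
t=5: π = [0.1684, 0.2608, 0.1786, 0.1746, 0.2177], E[r] = 2.0639, γ^t·E[r] = 0.346879, running G = 5.797260
t=6: π = [0.1684, 0.2608, 0.1786, 0.1745, 0.2177], E[r] = 2.0637, γ^t·E[r] = 0.242793, running G = 6.040053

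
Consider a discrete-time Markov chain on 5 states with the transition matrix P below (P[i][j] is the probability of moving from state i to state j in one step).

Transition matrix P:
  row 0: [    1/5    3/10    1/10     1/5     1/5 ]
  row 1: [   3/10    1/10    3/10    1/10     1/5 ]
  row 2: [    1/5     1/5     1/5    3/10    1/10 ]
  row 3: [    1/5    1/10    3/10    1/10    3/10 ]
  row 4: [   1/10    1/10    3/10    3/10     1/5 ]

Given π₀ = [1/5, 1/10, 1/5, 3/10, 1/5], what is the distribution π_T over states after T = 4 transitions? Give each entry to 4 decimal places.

t=0: π = [0.2000, 0.1000, 0.2000, 0.3000, 0.2000]
t=1: π = [0.1900, 0.1600, 0.2400, 0.2000, 0.2100]
t=2: π = [0.1950, 0.1620, 0.2380, 0.2090, 0.1960]
t=3: π = [0.1966, 0.1628, 0.2372, 0.2063, 0.1971]
t=4: π = [0.1966, 0.1630, 0.2370, 0.2065, 0.1969]

π = [0.1966, 0.1630, 0.2370, 0.2065, 0.1969]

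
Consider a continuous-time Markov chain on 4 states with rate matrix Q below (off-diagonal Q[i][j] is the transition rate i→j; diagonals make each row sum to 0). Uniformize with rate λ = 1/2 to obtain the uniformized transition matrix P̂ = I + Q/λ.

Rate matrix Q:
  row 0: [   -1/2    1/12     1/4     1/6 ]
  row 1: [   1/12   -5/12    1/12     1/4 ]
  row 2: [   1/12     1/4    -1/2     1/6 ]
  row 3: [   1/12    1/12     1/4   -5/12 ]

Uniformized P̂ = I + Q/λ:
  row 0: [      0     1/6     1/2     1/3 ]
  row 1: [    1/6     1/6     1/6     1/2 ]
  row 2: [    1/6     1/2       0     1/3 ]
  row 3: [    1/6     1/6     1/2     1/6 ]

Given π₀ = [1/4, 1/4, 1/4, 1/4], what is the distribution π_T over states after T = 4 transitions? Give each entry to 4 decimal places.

t=0: π = [0.2500, 0.2500, 0.2500, 0.2500]
t=1: π = [0.1250, 0.2500, 0.2917, 0.3333]
t=2: π = [0.1458, 0.2639, 0.2708, 0.3194]
t=3: π = [0.1424, 0.2569, 0.2766, 0.3241]
t=4: π = [0.1429, 0.2589, 0.2760, 0.3221]

π = [0.1429, 0.2589, 0.2760, 0.3221]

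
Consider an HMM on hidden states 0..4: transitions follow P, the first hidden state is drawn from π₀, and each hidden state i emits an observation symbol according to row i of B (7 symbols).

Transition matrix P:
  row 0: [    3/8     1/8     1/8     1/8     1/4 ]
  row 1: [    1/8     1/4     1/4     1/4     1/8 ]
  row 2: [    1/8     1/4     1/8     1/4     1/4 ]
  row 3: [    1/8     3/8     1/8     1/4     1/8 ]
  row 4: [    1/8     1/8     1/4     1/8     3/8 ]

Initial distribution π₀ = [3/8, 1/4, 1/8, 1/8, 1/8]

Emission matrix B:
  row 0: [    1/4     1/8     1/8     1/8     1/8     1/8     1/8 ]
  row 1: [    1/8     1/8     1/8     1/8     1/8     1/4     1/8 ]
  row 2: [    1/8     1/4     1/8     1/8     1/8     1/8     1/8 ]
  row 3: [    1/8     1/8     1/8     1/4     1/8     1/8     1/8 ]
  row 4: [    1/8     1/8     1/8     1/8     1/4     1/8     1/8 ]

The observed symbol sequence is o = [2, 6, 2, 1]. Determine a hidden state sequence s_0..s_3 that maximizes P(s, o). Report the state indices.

t=0: δ = [4.688e-02, 3.125e-02, 1.562e-02, 1.562e-02, 1.562e-02]  (obs o_0=2)
t=1: δ = [2.197e-03, 9.766e-04, 9.766e-04, 9.766e-04, 1.465e-03]  ψ = [0, 1, 1, 1, 0]  (obs o_1=6)
t=2: δ = [1.030e-04, 4.578e-05, 4.578e-05, 3.433e-05, 6.866e-05]  ψ = [0, 3, 4, 0, 0]  (obs o_2=2)
t=3: δ = [4.828e-06, 1.609e-06, 4.292e-06, 1.609e-06, 3.219e-06]  ψ = [0, 0, 4, 0, 0]  (obs o_3=1)
backtrack: best end state = 0; path = [0, 0, 0, 0]

path = [0, 0, 0, 0]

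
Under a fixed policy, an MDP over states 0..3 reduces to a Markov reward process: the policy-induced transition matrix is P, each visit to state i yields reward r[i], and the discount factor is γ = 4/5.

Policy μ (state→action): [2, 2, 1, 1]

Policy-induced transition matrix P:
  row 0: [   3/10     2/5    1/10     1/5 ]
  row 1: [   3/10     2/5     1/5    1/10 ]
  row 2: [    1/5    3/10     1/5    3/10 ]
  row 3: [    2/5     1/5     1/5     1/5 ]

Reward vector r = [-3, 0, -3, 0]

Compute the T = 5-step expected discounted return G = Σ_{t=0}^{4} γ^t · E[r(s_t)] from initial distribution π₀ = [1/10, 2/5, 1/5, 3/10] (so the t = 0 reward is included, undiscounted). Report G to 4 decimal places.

G = -4.3022

t=0: π = [0.1000, 0.4000, 0.2000, 0.3000], E[r] = -0.9000, γ^t·E[r] = -0.900000, running G = -0.900000
t=1: π = [0.3100, 0.3200, 0.1900, 0.1800], E[r] = -1.5000, γ^t·E[r] = -1.200000, running G = -2.100000
t=2: π = [0.2990, 0.3450, 0.1690, 0.1870], E[r] = -1.4040, γ^t·E[r] = -0.898560, running G = -2.998560
t=3: π = [0.3018, 0.3457, 0.1701, 0.1824], E[r] = -1.4157, γ^t·E[r] = -0.724838, running G = -3.723398
t=4: π = [0.3012, 0.3465, 0.1698, 0.1824], E[r] = -1.4132, γ^t·E[r] = -0.578826, running G = -4.302225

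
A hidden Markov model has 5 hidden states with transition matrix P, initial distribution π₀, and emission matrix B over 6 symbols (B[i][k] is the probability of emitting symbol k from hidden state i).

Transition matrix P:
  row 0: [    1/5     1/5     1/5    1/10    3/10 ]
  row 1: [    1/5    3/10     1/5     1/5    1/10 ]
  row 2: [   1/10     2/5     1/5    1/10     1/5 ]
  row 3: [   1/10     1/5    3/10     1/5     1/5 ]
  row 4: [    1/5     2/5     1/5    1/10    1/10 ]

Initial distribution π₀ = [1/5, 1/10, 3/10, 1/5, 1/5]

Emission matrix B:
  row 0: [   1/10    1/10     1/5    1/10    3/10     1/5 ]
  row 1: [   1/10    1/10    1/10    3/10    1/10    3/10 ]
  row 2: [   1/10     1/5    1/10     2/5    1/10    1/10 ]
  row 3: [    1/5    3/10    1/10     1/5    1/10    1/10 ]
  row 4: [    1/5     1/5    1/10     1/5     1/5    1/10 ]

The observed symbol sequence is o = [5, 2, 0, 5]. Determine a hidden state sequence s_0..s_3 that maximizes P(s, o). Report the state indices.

t=0: δ = [4.000e-02, 3.000e-02, 3.000e-02, 2.000e-02, 2.000e-02]  (obs o_0=5)
t=1: δ = [1.600e-03, 1.200e-03, 8.000e-04, 6.000e-04, 1.200e-03]  ψ = [0, 2, 0, 1, 0]  (obs o_1=2)
t=2: δ = [3.200e-05, 4.800e-05, 3.200e-05, 4.800e-05, 9.600e-05]  ψ = [0, 4, 0, 1, 0]  (obs o_2=0)
t=3: δ = [3.840e-06, 1.152e-05, 1.920e-06, 9.600e-07, 9.600e-07]  ψ = [4, 4, 4, 1, 0]  (obs o_3=5)
backtrack: best end state = 1; path = [0, 0, 4, 1]

path = [0, 0, 4, 1]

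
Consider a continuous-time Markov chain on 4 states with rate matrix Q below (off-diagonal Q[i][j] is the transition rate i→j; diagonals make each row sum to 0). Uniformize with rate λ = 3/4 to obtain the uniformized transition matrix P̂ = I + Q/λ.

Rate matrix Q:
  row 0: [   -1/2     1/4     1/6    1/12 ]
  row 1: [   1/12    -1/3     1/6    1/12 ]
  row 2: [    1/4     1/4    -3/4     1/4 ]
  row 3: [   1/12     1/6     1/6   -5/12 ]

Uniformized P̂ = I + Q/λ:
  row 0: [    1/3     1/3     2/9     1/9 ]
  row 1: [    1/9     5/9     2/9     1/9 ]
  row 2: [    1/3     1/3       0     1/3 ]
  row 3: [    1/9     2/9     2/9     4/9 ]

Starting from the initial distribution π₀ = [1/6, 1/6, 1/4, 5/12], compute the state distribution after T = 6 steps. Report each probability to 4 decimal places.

π = [0.1948, 0.3958, 0.1818, 0.2276]

t=0: π = [0.1667, 0.1667, 0.2500, 0.4167]
t=1: π = [0.2037, 0.3241, 0.1667, 0.3056]
t=2: π = [0.1934, 0.3714, 0.1852, 0.2500]
t=3: π = [0.1952, 0.3881, 0.1811, 0.2356]
t=4: π = [0.1947, 0.3934, 0.1820, 0.2299]
t=5: π = [0.1948, 0.3952, 0.1818, 0.2282]
t=6: π = [0.1948, 0.3958, 0.1818, 0.2276]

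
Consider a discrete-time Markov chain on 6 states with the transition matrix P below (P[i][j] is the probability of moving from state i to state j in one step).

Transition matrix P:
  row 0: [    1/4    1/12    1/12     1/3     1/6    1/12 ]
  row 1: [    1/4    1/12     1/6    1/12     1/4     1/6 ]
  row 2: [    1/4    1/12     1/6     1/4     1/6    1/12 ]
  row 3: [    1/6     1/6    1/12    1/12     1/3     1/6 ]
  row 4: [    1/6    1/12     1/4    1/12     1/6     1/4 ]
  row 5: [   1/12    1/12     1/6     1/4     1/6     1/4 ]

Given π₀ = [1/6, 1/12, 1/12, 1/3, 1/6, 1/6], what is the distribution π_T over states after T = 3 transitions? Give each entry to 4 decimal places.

t=0: π = [0.1667, 0.0833, 0.0833, 0.3333, 0.1667, 0.1667]
t=1: π = [0.1806, 0.1111, 0.1389, 0.1667, 0.2292, 0.1736]
t=2: π = [0.1881, 0.0972, 0.1568, 0.1806, 0.2037, 0.1736]
t=3: π = [0.1890, 0.0984, 0.1529, 0.1854, 0.2049, 0.1694]

π = [0.1890, 0.0984, 0.1529, 0.1854, 0.2049, 0.1694]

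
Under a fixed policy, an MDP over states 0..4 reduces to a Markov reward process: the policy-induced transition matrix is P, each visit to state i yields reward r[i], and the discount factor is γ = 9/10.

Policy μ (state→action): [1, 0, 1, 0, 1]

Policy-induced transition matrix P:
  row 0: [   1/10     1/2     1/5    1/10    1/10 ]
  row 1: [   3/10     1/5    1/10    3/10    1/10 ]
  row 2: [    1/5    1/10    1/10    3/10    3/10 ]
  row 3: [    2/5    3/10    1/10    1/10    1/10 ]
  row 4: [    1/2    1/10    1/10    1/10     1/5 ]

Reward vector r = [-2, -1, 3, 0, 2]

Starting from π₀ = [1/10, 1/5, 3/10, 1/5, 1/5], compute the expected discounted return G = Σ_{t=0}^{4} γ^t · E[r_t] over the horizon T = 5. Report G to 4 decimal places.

G = 0.4136

t=0: π = [0.1000, 0.2000, 0.3000, 0.2000, 0.2000], E[r] = 0.9000, γ^t·E[r] = 0.900000, running G = 0.900000
t=1: π = [0.3100, 0.2000, 0.1100, 0.2000, 0.1800], E[r] = -0.1300, γ^t·E[r] = -0.117000, running G = 0.783000
t=2: π = [0.2830, 0.2840, 0.1310, 0.1620, 0.1400], E[r] = -0.1770, γ^t·E[r] = -0.143370, running G = 0.639630
t=3: π = [0.2745, 0.2740, 0.1283, 0.1830, 0.1402], E[r] = -0.1577, γ^t·E[r] = -0.114963, running G = 0.524667
t=4: π = [0.2786, 0.2738, 0.1275, 0.1805, 0.1397], E[r] = -0.1693, γ^t·E[r] = -0.111084, running G = 0.413582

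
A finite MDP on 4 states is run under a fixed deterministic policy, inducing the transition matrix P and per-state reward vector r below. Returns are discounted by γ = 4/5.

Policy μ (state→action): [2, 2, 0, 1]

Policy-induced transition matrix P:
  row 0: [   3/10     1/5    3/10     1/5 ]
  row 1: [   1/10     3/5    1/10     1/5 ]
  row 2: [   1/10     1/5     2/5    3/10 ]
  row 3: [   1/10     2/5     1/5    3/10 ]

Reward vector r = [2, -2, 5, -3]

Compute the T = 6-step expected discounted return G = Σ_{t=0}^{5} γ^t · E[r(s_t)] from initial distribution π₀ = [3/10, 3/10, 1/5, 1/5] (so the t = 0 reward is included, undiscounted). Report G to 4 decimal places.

t=0: π = [0.3000, 0.3000, 0.2000, 0.2000], E[r] = 0.4000, γ^t·E[r] = 0.400000, running G = 0.400000
t=1: π = [0.1600, 0.3600, 0.2400, 0.2400], E[r] = 0.0800, γ^t·E[r] = 0.064000, running G = 0.464000
t=2: π = [0.1320, 0.3920, 0.2280, 0.2480], E[r] = -0.1240, γ^t·E[r] = -0.079360, running G = 0.384640
t=3: π = [0.1264, 0.4064, 0.2196, 0.2476], E[r] = -0.2048, γ^t·E[r] = -0.104858, running G = 0.279782
t=4: π = [0.1253, 0.4121, 0.2159, 0.2467], E[r] = -0.2342, γ^t·E[r] = -0.095912, running G = 0.183870
t=5: π = [0.1251, 0.4142, 0.2145, 0.2463], E[r] = -0.2445, γ^t·E[r] = -0.080122, running G = 0.103749

G = 0.1037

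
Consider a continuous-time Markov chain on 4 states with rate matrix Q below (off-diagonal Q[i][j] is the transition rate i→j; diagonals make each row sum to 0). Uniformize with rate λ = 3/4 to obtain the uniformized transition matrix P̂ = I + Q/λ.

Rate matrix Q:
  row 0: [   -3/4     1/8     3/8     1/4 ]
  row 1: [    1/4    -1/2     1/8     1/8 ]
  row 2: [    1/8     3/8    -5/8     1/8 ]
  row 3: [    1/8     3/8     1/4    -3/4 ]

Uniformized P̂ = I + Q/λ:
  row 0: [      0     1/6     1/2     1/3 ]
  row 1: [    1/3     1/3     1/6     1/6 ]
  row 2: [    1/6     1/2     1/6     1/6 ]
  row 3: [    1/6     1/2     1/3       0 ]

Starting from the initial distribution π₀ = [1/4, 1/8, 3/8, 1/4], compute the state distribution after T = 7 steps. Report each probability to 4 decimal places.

t=0: π = [0.2500, 0.1250, 0.3750, 0.2500]
t=1: π = [0.1458, 0.3958, 0.2917, 0.1667]
t=2: π = [0.2083, 0.3854, 0.2431, 0.1632]
t=3: π = [0.1962, 0.3663, 0.2633, 0.1742]
t=4: π = [0.1950, 0.3736, 0.2611, 0.1703]
t=5: π = [0.1964, 0.3727, 0.2601, 0.1708]
t=6: π = [0.1961, 0.3724, 0.2606, 0.1709]
t=7: π = [0.1961, 0.3726, 0.2605, 0.1709]

π = [0.1961, 0.3726, 0.2605, 0.1709]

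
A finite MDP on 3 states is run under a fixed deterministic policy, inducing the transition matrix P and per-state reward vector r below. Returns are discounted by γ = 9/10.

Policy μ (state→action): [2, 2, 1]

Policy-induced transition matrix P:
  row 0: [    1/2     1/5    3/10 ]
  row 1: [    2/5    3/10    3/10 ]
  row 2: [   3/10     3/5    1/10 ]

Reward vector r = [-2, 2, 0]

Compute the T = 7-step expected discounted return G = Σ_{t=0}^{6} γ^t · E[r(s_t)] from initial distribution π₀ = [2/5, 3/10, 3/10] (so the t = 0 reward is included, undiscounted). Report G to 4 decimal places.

t=0: π = [0.4000, 0.3000, 0.3000], E[r] = -0.2000, γ^t·E[r] = -0.200000, running G = -0.200000
t=1: π = [0.4100, 0.3500, 0.2400], E[r] = -0.1200, γ^t·E[r] = -0.108000, running G = -0.308000
t=2: π = [0.4170, 0.3310, 0.2520], E[r] = -0.1720, γ^t·E[r] = -0.139320, running G = -0.447320
t=3: π = [0.4165, 0.3339, 0.2496], E[r] = -0.1652, γ^t·E[r] = -0.120431, running G = -0.567751
t=4: π = [0.4167, 0.3332, 0.2501], E[r] = -0.1669, γ^t·E[r] = -0.109516, running G = -0.677267
t=5: π = [0.4167, 0.3334, 0.2500], E[r] = -0.1666, γ^t·E[r] = -0.098383, running G = -0.775650
t=6: π = [0.4167, 0.3333, 0.2500], E[r] = -0.1667, γ^t·E[r] = -0.088579, running G = -0.864229

G = -0.8642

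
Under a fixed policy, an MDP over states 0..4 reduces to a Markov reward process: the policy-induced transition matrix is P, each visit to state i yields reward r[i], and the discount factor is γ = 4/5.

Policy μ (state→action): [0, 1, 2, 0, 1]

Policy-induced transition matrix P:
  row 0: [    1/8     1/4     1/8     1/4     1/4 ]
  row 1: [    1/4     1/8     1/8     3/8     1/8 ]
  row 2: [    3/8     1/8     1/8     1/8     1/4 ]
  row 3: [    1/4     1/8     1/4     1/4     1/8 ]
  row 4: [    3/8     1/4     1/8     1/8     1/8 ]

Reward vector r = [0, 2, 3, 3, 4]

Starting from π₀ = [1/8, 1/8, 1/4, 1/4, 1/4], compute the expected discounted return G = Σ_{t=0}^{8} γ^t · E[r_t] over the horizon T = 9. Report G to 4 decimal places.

t=0: π = [0.1250, 0.1250, 0.2500, 0.2500, 0.2500], E[r] = 2.7500, γ^t·E[r] = 2.750000, running G = 2.750000
t=1: π = [0.2969, 0.1719, 0.1563, 0.2031, 0.1719], E[r] = 2.1094, γ^t·E[r] = 1.687500, running G = 4.437500
t=2: π = [0.2539, 0.1836, 0.1504, 0.2305, 0.1816], E[r] = 2.2363, γ^t·E[r] = 1.431250, running G = 5.868750
t=3: π = [0.2598, 0.1794, 0.1538, 0.2314, 0.1755], E[r] = 2.2168, γ^t·E[r] = 1.135000, running G = 7.003750
t=4: π = [0.2587, 0.1794, 0.1539, 0.2313, 0.1767], E[r] = 2.2212, γ^t·E[r] = 0.909800, running G = 7.913550
t=5: π = [0.2590, 0.1794, 0.1539, 0.2311, 0.1766], E[r] = 2.2202, γ^t·E[r] = 0.727509, running G = 8.641059
t=6: π = [0.2589, 0.1794, 0.1539, 0.2311, 0.1766], E[r] = 2.2204, γ^t·E[r] = 0.582053, running G = 9.223112
t=7: π = [0.2589, 0.1794, 0.1539, 0.2311, 0.1766], E[r] = 2.2203, γ^t·E[r] = 0.465636, running G = 9.688747
t=8: π = [0.2589, 0.1794, 0.1539, 0.2311, 0.1766], E[r] = 2.2203, γ^t·E[r] = 0.372510, running G = 10.061257

G = 10.0613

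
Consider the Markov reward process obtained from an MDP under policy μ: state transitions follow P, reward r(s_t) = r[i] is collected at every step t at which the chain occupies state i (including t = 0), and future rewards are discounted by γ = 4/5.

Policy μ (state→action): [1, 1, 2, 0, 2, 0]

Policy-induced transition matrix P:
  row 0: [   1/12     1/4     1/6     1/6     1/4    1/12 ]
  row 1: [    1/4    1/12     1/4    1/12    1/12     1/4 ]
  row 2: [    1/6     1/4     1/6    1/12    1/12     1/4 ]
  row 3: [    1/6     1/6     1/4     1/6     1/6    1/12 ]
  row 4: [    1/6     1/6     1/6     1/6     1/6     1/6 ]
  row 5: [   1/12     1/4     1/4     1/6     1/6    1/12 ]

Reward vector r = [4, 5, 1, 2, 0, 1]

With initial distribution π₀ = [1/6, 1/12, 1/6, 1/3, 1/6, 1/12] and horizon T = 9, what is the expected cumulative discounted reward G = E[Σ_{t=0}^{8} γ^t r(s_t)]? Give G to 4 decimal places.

G = 9.4242

t=0: π = [0.1667, 0.0833, 0.1667, 0.3333, 0.1667, 0.0833], E[r] = 2.0000, γ^t·E[r] = 2.000000, running G = 2.000000
t=1: π = [0.1528, 0.1944, 0.2083, 0.1458, 0.1597, 0.1389], E[r] = 2.2222, γ^t·E[r] = 1.777778, running G = 3.777778
t=2: π = [0.1586, 0.1921, 0.2066, 0.1331, 0.1458, 0.1638], E[r] = 2.2315, γ^t·E[r] = 1.428148, running G = 5.205926
t=3: π = [0.1558, 0.1947, 0.2074, 0.1334, 0.1467, 0.1619], E[r] = 2.2332, γ^t·E[r] = 1.143383, running G = 6.349309
t=4: π = [0.1564, 0.1942, 0.2075, 0.1332, 0.1461, 0.1626], E[r] = 2.2331, γ^t·E[r] = 0.914667, running G = 7.263975
t=5: π = [0.1563, 0.1944, 0.2075, 0.1332, 0.1462, 0.1625], E[r] = 2.2332, γ^t·E[r] = 0.731775, running G = 7.995751
t=6: π = [0.1563, 0.1943, 0.2075, 0.1332, 0.1462, 0.1625], E[r] = 2.2332, γ^t·E[r] = 0.585413, running G = 8.581164
t=7: π = [0.1563, 0.1943, 0.2075, 0.1332, 0.1462, 0.1625], E[r] = 2.2332, γ^t·E[r] = 0.468332, running G = 9.049496
t=8: π = [0.1563, 0.1943, 0.2075, 0.1332, 0.1462, 0.1625], E[r] = 2.2332, γ^t·E[r] = 0.374665, running G = 9.424161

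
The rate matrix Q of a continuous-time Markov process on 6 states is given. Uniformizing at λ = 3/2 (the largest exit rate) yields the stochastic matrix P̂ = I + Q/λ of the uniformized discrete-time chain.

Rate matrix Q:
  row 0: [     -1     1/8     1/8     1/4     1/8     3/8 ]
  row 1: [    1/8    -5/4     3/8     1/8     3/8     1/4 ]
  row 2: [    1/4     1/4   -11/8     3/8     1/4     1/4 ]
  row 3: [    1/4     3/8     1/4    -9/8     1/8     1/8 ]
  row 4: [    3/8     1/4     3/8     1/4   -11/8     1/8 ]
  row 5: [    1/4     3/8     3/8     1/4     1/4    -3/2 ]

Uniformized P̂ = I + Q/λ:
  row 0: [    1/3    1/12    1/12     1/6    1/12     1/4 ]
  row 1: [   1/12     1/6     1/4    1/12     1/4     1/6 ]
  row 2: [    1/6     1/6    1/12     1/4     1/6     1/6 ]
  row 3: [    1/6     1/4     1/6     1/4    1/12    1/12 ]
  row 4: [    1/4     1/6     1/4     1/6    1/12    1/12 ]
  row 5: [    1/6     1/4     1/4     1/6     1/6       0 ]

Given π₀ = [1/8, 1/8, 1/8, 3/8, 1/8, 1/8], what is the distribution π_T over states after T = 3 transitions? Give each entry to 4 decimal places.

π = [0.1956, 0.1772, 0.1741, 0.1814, 0.1386, 0.1331]

t=0: π = [0.1250, 0.1250, 0.1250, 0.3750, 0.1250, 0.1250]
t=1: π = [0.1875, 0.1979, 0.1771, 0.1979, 0.1250, 0.1146]
t=2: π = [0.1918, 0.1771, 0.1727, 0.1814, 0.1406, 0.1363]
t=3: π = [0.1956, 0.1772, 0.1741, 0.1814, 0.1386, 0.1331]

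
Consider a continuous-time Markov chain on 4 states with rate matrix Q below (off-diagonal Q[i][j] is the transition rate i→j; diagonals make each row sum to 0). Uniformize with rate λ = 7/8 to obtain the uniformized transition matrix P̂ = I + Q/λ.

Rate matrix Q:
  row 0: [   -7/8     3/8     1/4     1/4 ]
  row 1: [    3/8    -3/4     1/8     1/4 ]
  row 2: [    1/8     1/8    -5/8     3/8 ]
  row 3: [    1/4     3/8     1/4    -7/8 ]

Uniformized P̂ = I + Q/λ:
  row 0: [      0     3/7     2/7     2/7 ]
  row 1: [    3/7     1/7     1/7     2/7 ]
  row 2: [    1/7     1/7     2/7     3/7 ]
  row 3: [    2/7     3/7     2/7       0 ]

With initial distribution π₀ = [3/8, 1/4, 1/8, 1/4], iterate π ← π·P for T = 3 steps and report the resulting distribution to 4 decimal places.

π = [0.2208, 0.2843, 0.2478, 0.2471]

t=0: π = [0.3750, 0.2500, 0.1250, 0.2500]
t=1: π = [0.1964, 0.3214, 0.2500, 0.2321]
t=2: π = [0.2398, 0.2653, 0.2398, 0.2551]
t=3: π = [0.2208, 0.2843, 0.2478, 0.2471]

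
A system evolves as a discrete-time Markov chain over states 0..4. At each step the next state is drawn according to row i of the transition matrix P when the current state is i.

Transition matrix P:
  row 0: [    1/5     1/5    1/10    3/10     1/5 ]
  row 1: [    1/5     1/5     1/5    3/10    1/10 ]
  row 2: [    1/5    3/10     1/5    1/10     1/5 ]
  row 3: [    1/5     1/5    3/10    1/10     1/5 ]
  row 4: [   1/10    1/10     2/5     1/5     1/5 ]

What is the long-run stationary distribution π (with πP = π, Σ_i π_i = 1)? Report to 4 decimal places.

Balance equations π_j = Σ_i π_i·P[i][j]:
  π_0 = 1/5·π_0 + 1/5·π_1 + 1/5·π_2 + 1/5·π_3 + 1/10·π_4
  π_1 = 1/5·π_0 + 1/5·π_1 + 3/10·π_2 + 1/5·π_3 + 1/10·π_4
  π_2 = 1/10·π_0 + 1/5·π_1 + 1/5·π_2 + 3/10·π_3 + 2/5·π_4
  π_3 = 3/10·π_0 + 3/10·π_1 + 1/10·π_2 + 1/10·π_3 + 1/5·π_4
  normalize: π_0 + π_1 + π_2 + π_3 + π_4 = 1
Solving the linear system gives exactly π = [2003/11002, 1132/5501, 1305/5501, 2151/11002, 987/5501].

π = [0.1821, 0.2058, 0.2372, 0.1955, 0.1794]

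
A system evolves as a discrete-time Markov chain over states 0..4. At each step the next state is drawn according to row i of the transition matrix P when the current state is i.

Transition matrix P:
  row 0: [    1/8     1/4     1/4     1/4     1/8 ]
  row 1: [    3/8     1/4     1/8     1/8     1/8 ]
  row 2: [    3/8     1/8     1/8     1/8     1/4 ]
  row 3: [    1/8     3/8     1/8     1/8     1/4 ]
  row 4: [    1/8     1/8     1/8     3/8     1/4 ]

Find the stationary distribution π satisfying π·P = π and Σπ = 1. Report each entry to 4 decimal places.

Balance equations π_j = Σ_i π_i·P[i][j]:
  π_0 = 1/8·π_0 + 3/8·π_1 + 3/8·π_2 + 1/8·π_3 + 1/8·π_4
  π_1 = 1/4·π_0 + 1/4·π_1 + 1/8·π_2 + 3/8·π_3 + 1/8·π_4
  π_2 = 1/4·π_0 + 1/8·π_1 + 1/8·π_2 + 1/8·π_3 + 1/8·π_4
  π_3 = 1/4·π_0 + 1/8·π_1 + 1/8·π_2 + 1/8·π_3 + 3/8·π_4
  normalize: π_0 + π_1 + π_2 + π_3 + π_4 = 1
Solving the linear system gives exactly π = [247/1117, 259/1117, 341/2234, 449/2234, 216/1117].

π = [0.2211, 0.2319, 0.1526, 0.2010, 0.1934]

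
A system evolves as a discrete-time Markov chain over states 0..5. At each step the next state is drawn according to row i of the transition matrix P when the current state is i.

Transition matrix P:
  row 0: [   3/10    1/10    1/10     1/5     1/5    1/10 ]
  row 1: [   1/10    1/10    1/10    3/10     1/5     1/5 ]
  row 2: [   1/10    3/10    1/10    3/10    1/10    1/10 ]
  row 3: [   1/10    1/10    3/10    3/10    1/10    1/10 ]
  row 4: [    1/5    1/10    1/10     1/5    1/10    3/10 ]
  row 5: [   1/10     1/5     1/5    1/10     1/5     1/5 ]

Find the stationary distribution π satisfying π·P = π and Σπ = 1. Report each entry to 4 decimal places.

π = [0.1431, 0.1488, 0.1638, 0.2392, 0.1452, 0.1599]

Balance equations π_j = Σ_i π_i·P[i][j]:
  π_0 = 3/10·π_0 + 1/10·π_1 + 1/10·π_2 + 1/10·π_3 + 1/5·π_4 + 1/10·π_5
  π_1 = 1/10·π_0 + 1/10·π_1 + 3/10·π_2 + 1/10·π_3 + 1/10·π_4 + 1/5·π_5
  π_2 = 1/10·π_0 + 1/10·π_1 + 1/10·π_2 + 3/10·π_3 + 1/10·π_4 + 1/5·π_5
  π_3 = 1/5·π_0 + 3/10·π_1 + 3/10·π_2 + 3/10·π_3 + 1/5·π_4 + 1/10·π_5
  π_4 = 1/5·π_0 + 1/5·π_1 + 1/10·π_2 + 1/10·π_3 + 1/10·π_4 + 1/5·π_5
  normalize: π_0 + π_1 + π_2 + π_3 + π_4 + π_5 = 1
Solving the linear system gives exactly π = [2042/14265, 2122/14265, 779/4755, 3412/14265, 2071/14265, 2281/14265].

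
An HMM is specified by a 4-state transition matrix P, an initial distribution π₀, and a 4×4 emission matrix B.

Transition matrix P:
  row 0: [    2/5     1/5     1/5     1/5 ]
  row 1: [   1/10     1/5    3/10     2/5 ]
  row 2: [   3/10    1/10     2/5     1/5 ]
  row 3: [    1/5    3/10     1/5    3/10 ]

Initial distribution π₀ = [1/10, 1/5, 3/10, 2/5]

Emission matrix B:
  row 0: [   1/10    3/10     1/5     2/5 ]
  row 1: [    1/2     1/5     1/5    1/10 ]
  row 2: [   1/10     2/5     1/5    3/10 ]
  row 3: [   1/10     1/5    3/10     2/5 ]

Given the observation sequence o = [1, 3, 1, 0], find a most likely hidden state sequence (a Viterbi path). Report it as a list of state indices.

path = [2, 0, 0, 1]

t=0: δ = [3.000e-02, 4.000e-02, 1.200e-01, 8.000e-02]  (obs o_0=1)
t=1: δ = [1.440e-02, 2.400e-03, 1.440e-02, 9.600e-03]  ψ = [2, 3, 2, 2]  (obs o_1=3)
t=2: δ = [1.728e-03, 5.760e-04, 2.304e-03, 5.760e-04]  ψ = [0, 0, 2, 0]  (obs o_2=1)
t=3: δ = [6.912e-05, 1.728e-04, 9.216e-05, 4.608e-05]  ψ = [0, 0, 2, 2]  (obs o_3=0)
backtrack: best end state = 1; path = [2, 0, 0, 1]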